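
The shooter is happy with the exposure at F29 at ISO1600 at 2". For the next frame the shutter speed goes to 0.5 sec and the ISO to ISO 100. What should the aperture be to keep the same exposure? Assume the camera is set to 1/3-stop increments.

Shutter speed: 2 → 1.6 → 1.3 → 1 → 0.8 → 0.6 → 0.5 — 2 stops faster (darker).
ISO: 1600 → 1250 → 1000 → 800 → 640 → 500 → 400 → 320 → 250 → 200 → 160 → 125 → 100 — 4 stops dropped (darker).
Net change so far: 6 stops darker. Offset with the aperture: f/29 → f/25 → f/22 → f/20 → f/18 → f/16 → f/14 → f/13 → f/11 → f/10 → f/9 → f/8 → f/7.1 → f/6.3 → f/5.6 → f/5 → f/4.5 → f/4 → f/3.5.

f/3.5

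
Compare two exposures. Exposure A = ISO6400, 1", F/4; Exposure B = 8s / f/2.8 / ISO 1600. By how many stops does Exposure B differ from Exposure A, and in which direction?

Aperture: f/4 → f/2.8 — 1 stop opened up (brighter).
Shutter speed: 1 → 2 → 4 → 8 — 3 stops slower (brighter).
ISO: 6400 → 3200 → 1600 — 2 stops dropped (darker).
Net: +1 +3 −2 = +2 stops.

2 stops brighter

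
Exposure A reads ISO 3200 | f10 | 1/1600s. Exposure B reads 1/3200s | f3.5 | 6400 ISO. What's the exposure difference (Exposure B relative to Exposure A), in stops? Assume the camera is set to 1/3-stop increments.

Aperture: f/10 → f/9 → f/8 → f/7.1 → f/6.3 → f/5.6 → f/5 → f/4.5 → f/4 → f/3.5 — 3 stops larger aperture (brighter).
Shutter speed: 1/1600 → 1/2000 → 1/2500 → 1/3200 — 1 stop faster (darker).
ISO: 3200 → 4000 → 5000 → 6400 — 1 stop higher (brighter).
Net: +3 −1 +1 = +3 stops.

3 stops brighter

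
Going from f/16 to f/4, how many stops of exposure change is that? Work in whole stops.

f/16 → f/11 → f/8 → f/5.6 → f/4 — count the steps: 4 stops.

4 stops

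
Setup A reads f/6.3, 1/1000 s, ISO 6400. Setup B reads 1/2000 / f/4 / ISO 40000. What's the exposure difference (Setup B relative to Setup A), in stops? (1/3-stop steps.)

3 stops brighter

Aperture: f/6.3 → f/5.6 → f/5 → f/4.5 → f/4 — 1 1/3 stops wider (brighter).
Shutter speed: 1/1000 → 1/1250 → 1/1600 → 1/2000 — 1 stop shorter (darker).
ISO: 6400 → 8000 → 10000 → 12800 → 16000 → 20000 → 25600 → 32000 → 40000 — 2 2/3 stops higher (brighter).
Net: +1 1/3 −1 +2 2/3 = +3 stops.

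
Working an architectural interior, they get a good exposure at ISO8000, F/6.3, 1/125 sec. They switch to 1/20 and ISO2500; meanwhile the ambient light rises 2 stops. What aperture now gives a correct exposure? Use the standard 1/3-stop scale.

f/18

Scene light: 2 stops brighter.
Shutter speed: 1/125 → 1/100 → 1/80 → 1/60 → 1/50 → 1/40 → 1/30 → 1/25 → 1/20 — 2 2/3 stops slower (brighter).
ISO: 8000 → 6400 → 5000 → 4000 → 3200 → 2500 — 1 2/3 stops lower (darker).
Net so far: 3 stops brighter. Aperture: f/6.3 → f/7.1 → f/8 → f/9 → f/10 → f/11 → f/13 → f/14 → f/16 → f/18.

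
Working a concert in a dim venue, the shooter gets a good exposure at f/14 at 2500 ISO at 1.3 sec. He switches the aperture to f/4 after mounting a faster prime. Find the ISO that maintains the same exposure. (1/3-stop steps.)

Aperture: f/14 → f/13 → f/11 → f/10 → f/9 → f/8 → f/7.1 → f/6.3 → f/5.6 → f/5 → f/4.5 → f/4 — 3 2/3 stops opened up (brighter).
Need 3 2/3 stops darker from the ISO: 2500 → 2000 → 1600 → 1250 → 1000 → 800 → 640 → 500 → 400 → 320 → 250 → 200.

ISO 200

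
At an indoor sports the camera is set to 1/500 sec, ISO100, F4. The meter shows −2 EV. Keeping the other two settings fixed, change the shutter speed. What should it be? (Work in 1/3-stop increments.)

1/125s

Underexposed by 2 stops → need 2 stops brighter.
Shutter speed: 1/500 → 1/400 → 1/320 → 1/250 → 1/200 → 1/160 → 1/125.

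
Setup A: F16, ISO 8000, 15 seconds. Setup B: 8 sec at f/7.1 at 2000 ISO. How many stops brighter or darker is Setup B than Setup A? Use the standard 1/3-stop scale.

2/3 stop darker

Aperture: f/16 → f/14 → f/13 → f/11 → f/10 → f/9 → f/8 → f/7.1 — 2 1/3 stops wider (brighter).
Shutter speed: 15 → 13 → 10 → 8 — 1 stop faster (darker).
ISO: 8000 → 6400 → 5000 → 4000 → 3200 → 2500 → 2000 — 2 stops lower (darker).
Net: +2 1/3 −1 −2 = −2/3 stops.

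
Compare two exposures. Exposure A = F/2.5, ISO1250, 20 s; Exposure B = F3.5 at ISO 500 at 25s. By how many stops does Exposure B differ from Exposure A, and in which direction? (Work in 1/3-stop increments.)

2 stops darker

Aperture: f/2.5 → f/2.8 → f/3.2 → f/3.5 — 1 stop smaller aperture (darker).
Shutter speed: 20 → 25 — 1/3 stop slower (brighter).
ISO: 1250 → 1000 → 800 → 640 → 500 — 1 1/3 stops dropped (darker).
Net: −1 +1/3 −1 1/3 = −2 stops.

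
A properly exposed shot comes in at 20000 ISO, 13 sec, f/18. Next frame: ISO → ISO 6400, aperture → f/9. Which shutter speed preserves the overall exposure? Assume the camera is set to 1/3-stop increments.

10 s

ISO: 20000 → 16000 → 12800 → 10000 → 8000 → 6400 — 1 2/3 stops dropped (darker).
Aperture: f/18 → f/16 → f/14 → f/13 → f/11 → f/10 → f/9 — 2 stops opened up (brighter).
Net change so far: 1/3 stop brighter. Offset with the shutter speed: 13 → 10.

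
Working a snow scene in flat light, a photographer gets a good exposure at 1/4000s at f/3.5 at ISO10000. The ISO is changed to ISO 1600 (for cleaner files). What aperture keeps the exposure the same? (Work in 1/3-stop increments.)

f/1.4

ISO: 10000 → 8000 → 6400 → 5000 → 4000 → 3200 → 2500 → 2000 → 1600 — 2 2/3 stops dropped (darker).
Need 2 2/3 stops brighter from the aperture: f/3.5 → f/3.2 → f/2.8 → f/2.5 → f/2.2 → f/2 → f/1.8 → f/1.6 → f/1.4.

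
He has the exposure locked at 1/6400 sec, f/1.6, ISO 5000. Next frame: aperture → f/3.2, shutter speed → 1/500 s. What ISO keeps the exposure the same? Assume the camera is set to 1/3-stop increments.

ISO 1600

Aperture: f/1.6 → f/1.8 → f/2 → f/2.2 → f/2.5 → f/2.8 → f/3.2 — 2 stops stopped down (darker).
Shutter speed: 1/6400 → 1/5000 → 1/4000 → 1/3200 → 1/2500 → 1/2000 → 1/1600 → 1/1250 → 1/1000 → 1/800 → 1/640 → 1/500 — 3 2/3 stops slower (brighter).
Net change so far: 1 2/3 stops brighter. Offset with the ISO: 5000 → 4000 → 3200 → 2500 → 2000 → 1600.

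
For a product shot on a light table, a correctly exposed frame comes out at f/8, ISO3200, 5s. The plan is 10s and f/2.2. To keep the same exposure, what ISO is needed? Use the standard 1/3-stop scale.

ISO 125

Shutter speed: 5 → 6 → 8 → 10 — 1 stop longer (brighter).
Aperture: f/8 → f/7.1 → f/6.3 → f/5.6 → f/5 → f/4.5 → f/4 → f/3.5 → f/3.2 → f/2.8 → f/2.5 → f/2.2 — 3 2/3 stops wider (brighter).
Net change so far: 4 2/3 stops brighter. Offset with the ISO: 3200 → 2500 → 2000 → 1600 → 1250 → 1000 → 800 → 640 → 500 → 400 → 320 → 250 → 200 → 160 → 125.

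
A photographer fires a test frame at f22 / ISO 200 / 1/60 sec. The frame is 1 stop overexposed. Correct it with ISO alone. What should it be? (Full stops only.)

ISO 100

Overexposed by 1 stop → need 1 stop darker.
ISO: 200 → 100.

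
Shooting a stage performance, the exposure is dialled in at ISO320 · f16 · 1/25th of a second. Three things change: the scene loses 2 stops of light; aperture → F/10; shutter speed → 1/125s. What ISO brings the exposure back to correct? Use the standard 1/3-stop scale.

Scene light: 2 stops darker.
Aperture: f/16 → f/14 → f/13 → f/11 → f/10 — 1 1/3 stops opened up (brighter).
Shutter speed: 1/25 → 1/30 → 1/40 → 1/50 → 1/60 → 1/80 → 1/100 → 1/125 — 2 1/3 stops faster (darker).
Net so far: 3 stops darker. ISO: 320 → 400 → 500 → 640 → 800 → 1000 → 1250 → 1600 → 2000 → 2500.

ISO 2500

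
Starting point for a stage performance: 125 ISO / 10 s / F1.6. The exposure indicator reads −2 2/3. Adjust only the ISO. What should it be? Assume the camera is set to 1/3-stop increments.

Underexposed by 2 2/3 stops → need 2 2/3 stops brighter.
ISO: 125 → 160 → 200 → 250 → 320 → 400 → 500 → 640 → 800.

ISO 800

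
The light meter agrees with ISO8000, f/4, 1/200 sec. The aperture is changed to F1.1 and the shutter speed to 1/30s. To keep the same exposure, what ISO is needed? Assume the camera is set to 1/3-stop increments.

ISO 100

Aperture: f/4 → f/3.5 → f/3.2 → f/2.8 → f/2.5 → f/2.2 → f/2 → f/1.8 → f/1.6 → f/1.4 → f/1.2 → f/1.1 — 3 2/3 stops wider (brighter).
Shutter speed: 1/200 → 1/160 → 1/125 → 1/100 → 1/80 → 1/60 → 1/50 → 1/40 → 1/30 — 2 2/3 stops longer (brighter).
Net change so far: 6 1/3 stops brighter. Offset with the ISO: 8000 → 6400 → 5000 → 4000 → 3200 → 2500 → 2000 → 1600 → 1250 → 1000 → 800 → 640 → 500 → 400 → 320 → 250 → 200 → 160 → 125 → 100.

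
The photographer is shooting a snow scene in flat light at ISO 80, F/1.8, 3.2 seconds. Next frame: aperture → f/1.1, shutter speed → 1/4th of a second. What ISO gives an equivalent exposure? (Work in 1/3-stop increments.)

Aperture: f/1.8 → f/1.6 → f/1.4 → f/1.2 → f/1.1 — 1 1/3 stops larger aperture (brighter).
Shutter speed: 3.2 → 2.5 → 2 → 1.6 → 1.3 → 1 → 0.8 → 0.6 → 0.5 → 0.4 → 0.3 → 1/4 — 3 2/3 stops faster (darker).
Net change so far: 2 1/3 stops darker. Offset with the ISO: 80 → 100 → 125 → 160 → 200 → 250 → 320 → 400.

ISO 400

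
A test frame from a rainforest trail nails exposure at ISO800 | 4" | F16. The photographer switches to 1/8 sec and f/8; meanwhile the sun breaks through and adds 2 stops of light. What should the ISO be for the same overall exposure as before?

ISO 1600

Scene light: 2 stops brighter.
Shutter speed: 4 → 2 → 1 → 1/2 → 1/4 → 1/8 — 5 stops shorter (darker).
Aperture: f/16 → f/11 → f/8 — 2 stops wider (brighter).
Net so far: 1 stop darker. ISO: 800 → 1600.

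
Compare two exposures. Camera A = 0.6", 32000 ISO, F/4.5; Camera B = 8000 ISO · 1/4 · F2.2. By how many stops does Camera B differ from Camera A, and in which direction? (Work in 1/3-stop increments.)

Aperture: f/4.5 → f/4 → f/3.5 → f/3.2 → f/2.8 → f/2.5 → f/2.2 — 2 stops wider (brighter).
Shutter speed: 0.6 → 0.5 → 0.4 → 0.3 → 1/4 — 1 1/3 stops shorter (darker).
ISO: 32000 → 25600 → 20000 → 16000 → 12800 → 10000 → 8000 — 2 stops lower (darker).
Net: +2 −1 1/3 −2 = −1 1/3 stops.

1 1/3 stops darker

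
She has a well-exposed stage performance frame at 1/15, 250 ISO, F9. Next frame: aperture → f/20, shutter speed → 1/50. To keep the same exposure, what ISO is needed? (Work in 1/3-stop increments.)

ISO 4000

Aperture: f/9 → f/10 → f/11 → f/13 → f/14 → f/16 → f/18 → f/20 — 2 1/3 stops narrower (darker).
Shutter speed: 1/15 → 1/20 → 1/25 → 1/30 → 1/40 → 1/50 — 1 2/3 stops faster (darker).
Net change so far: 4 stops darker. Offset with the ISO: 250 → 320 → 400 → 500 → 640 → 800 → 1000 → 1250 → 1600 → 2000 → 2500 → 3200 → 4000.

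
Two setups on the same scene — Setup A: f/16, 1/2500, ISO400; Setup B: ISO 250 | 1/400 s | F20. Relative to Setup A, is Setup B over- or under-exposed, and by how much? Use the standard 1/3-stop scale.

Aperture: f/16 → f/18 → f/20 — 2/3 stop narrower (darker).
Shutter speed: 1/2500 → 1/2000 → 1/1600 → 1/1250 → 1/1000 → 1/800 → 1/640 → 1/500 → 1/400 — 2 2/3 stops slower (brighter).
ISO: 400 → 320 → 250 — 2/3 stop lower (darker).
Net: −2/3 +2 2/3 −2/3 = +1 1/3 stops.

1 1/3 stops brighter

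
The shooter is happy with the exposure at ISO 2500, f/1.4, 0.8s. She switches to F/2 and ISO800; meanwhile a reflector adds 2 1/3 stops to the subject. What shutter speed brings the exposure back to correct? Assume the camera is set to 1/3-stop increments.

Scene light: 2 1/3 stops brighter.
Aperture: f/1.4 → f/1.6 → f/1.8 → f/2 — 1 stop narrower (darker).
ISO: 2500 → 2000 → 1600 → 1250 → 1000 → 800 — 1 2/3 stops dropped (darker).
Net so far: 1/3 stop darker. Shutter speed: 0.8 → 1.

1 s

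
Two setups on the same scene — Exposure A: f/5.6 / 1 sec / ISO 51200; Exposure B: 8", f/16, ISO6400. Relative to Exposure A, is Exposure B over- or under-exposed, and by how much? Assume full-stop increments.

Aperture: f/5.6 → f/8 → f/11 → f/16 — 3 stops smaller aperture (darker).
Shutter speed: 1 → 2 → 4 → 8 — 3 stops longer (brighter).
ISO: 51200 → 25600 → 12800 → 6400 — 3 stops dropped (darker).
Net: −3 +3 −3 = −3 stops.

3 stops darker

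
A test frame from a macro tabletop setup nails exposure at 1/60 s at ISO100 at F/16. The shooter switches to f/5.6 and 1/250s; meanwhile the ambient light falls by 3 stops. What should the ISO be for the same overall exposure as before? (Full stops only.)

Scene light: 3 stops darker.
Aperture: f/16 → f/11 → f/8 → f/5.6 — 3 stops larger aperture (brighter).
Shutter speed: 1/60 → 1/125 → 1/250 — 2 stops faster (darker).
Net so far: 2 stops darker. ISO: 100 → 200 → 400.

ISO 400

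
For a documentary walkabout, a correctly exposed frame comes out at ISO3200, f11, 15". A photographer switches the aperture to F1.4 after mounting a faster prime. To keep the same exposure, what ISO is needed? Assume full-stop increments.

ISO 50

Aperture: f/11 → f/8 → f/5.6 → f/4 → f/2.8 → f/2 → f/1.4 — 6 stops wider (brighter).
Need 6 stops darker from the ISO: 3200 → 1600 → 800 → 400 → 200 → 100 → 50.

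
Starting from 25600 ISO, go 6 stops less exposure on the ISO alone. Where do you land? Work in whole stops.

ISO 400

ISO: 25600 → 12800 → 6400 → 3200 → 1600 → 800 → 400 — 6 stops lower (darker).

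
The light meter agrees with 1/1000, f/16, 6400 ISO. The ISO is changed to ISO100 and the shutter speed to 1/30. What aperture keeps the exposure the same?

f/11

ISO: 6400 → 3200 → 1600 → 800 → 400 → 200 → 100 — 6 stops lower (darker).
Shutter speed: 1/1000 → 1/500 → 1/250 → 1/125 → 1/60 → 1/30 — 5 stops slower (brighter).
Net change so far: 1 stop darker. Offset with the aperture: f/16 → f/11.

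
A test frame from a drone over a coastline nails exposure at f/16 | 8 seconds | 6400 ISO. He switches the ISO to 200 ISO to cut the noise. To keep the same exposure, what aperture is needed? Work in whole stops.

ISO: 6400 → 3200 → 1600 → 800 → 400 → 200 — 5 stops dropped (darker).
Need 5 stops brighter from the aperture: f/16 → f/11 → f/8 → f/5.6 → f/4 → f/2.8.

f/2.8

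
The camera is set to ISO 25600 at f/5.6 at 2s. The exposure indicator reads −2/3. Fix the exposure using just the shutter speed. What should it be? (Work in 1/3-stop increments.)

3.2 s

Underexposed by 2/3 stop → need 2/3 stop brighter.
Shutter speed: 2 → 2.5 → 3.2.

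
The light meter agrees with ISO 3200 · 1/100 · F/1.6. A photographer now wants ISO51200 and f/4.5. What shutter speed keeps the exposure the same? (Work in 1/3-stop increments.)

1/200s

ISO: 3200 → 4000 → 5000 → 6400 → 8000 → 10000 → 12800 → 16000 → 20000 → 25600 → 32000 → 40000 → 51200 — 4 stops higher (brighter).
Aperture: f/1.6 → f/1.8 → f/2 → f/2.2 → f/2.5 → f/2.8 → f/3.2 → f/3.5 → f/4 → f/4.5 — 3 stops stopped down (darker).
Net change so far: 1 stop brighter. Offset with the shutter speed: 1/100 → 1/125 → 1/160 → 1/200.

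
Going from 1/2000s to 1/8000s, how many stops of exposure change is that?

1/2000 → 1/4000 → 1/8000 — count the steps: 2 stops.

2 stops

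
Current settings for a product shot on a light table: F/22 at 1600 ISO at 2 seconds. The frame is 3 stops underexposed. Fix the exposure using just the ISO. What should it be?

Underexposed by 3 stops → need 3 stops brighter.
ISO: 1600 → 3200 → 6400 → 12800.

ISO 12800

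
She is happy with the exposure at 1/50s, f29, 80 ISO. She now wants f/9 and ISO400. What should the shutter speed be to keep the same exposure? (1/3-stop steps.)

1/2500s

Aperture: f/29 → f/25 → f/22 → f/20 → f/18 → f/16 → f/14 → f/13 → f/11 → f/10 → f/9 — 3 1/3 stops larger aperture (brighter).
ISO: 80 → 100 → 125 → 160 → 200 → 250 → 320 → 400 — 2 1/3 stops raised (brighter).
Net change so far: 5 2/3 stops brighter. Offset with the shutter speed: 1/50 → 1/60 → 1/80 → 1/100 → 1/125 → 1/160 → 1/200 → 1/250 → 1/320 → 1/400 → 1/500 → 1/640 → 1/800 → 1/1000 → 1/1250 → 1/1600 → 1/2000 → 1/2500.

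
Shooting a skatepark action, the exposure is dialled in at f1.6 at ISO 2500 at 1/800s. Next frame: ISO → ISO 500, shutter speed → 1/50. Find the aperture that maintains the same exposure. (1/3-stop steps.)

f/2.8

ISO: 2500 → 2000 → 1600 → 1250 → 1000 → 800 → 640 → 500 — 2 1/3 stops lower (darker).
Shutter speed: 1/800 → 1/640 → 1/500 → 1/400 → 1/320 → 1/250 → 1/200 → 1/160 → 1/125 → 1/100 → 1/80 → 1/60 → 1/50 — 4 stops slower (brighter).
Net change so far: 1 2/3 stops brighter. Offset with the aperture: f/1.6 → f/1.8 → f/2 → f/2.2 → f/2.5 → f/2.8.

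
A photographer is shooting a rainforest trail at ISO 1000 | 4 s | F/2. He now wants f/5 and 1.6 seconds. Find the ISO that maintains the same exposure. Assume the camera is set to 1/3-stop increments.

ISO 16000

Aperture: f/2 → f/2.2 → f/2.5 → f/2.8 → f/3.2 → f/3.5 → f/4 → f/4.5 → f/5 — 2 2/3 stops narrower (darker).
Shutter speed: 4 → 3.2 → 2.5 → 2 → 1.6 — 1 1/3 stops faster (darker).
Net change so far: 4 stops darker. Offset with the ISO: 1000 → 1250 → 1600 → 2000 → 2500 → 3200 → 4000 → 5000 → 6400 → 8000 → 10000 → 12800 → 16000.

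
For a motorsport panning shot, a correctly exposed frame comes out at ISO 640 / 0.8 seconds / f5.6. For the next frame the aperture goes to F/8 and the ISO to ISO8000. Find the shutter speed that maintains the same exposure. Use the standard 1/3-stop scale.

1/8s

Aperture: f/5.6 → f/6.3 → f/7.1 → f/8 — 1 stop stopped down (darker).
ISO: 640 → 800 → 1000 → 1250 → 1600 → 2000 → 2500 → 3200 → 4000 → 5000 → 6400 → 8000 — 3 2/3 stops higher (brighter).
Net change so far: 2 2/3 stops brighter. Offset with the shutter speed: 0.8 → 0.6 → 0.5 → 0.4 → 0.3 → 1/4 → 1/5 → 1/6 → 1/8.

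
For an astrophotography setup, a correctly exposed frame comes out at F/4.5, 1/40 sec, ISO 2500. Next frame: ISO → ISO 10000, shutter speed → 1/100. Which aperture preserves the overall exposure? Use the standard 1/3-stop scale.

ISO: 2500 → 3200 → 4000 → 5000 → 6400 → 8000 → 10000 — 2 stops raised (brighter).
Shutter speed: 1/40 → 1/50 → 1/60 → 1/80 → 1/100 — 1 1/3 stops shorter (darker).
Net change so far: 2/3 stop brighter. Offset with the aperture: f/4.5 → f/5 → f/5.6.

f/5.6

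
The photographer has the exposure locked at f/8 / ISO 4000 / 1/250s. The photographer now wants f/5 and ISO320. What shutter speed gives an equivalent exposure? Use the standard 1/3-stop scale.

1/50s

Aperture: f/8 → f/7.1 → f/6.3 → f/5.6 → f/5 — 1 1/3 stops wider (brighter).
ISO: 4000 → 3200 → 2500 → 2000 → 1600 → 1250 → 1000 → 800 → 640 → 500 → 400 → 320 — 3 2/3 stops dropped (darker).
Net change so far: 2 1/3 stops darker. Offset with the shutter speed: 1/250 → 1/200 → 1/160 → 1/125 → 1/100 → 1/80 → 1/60 → 1/50.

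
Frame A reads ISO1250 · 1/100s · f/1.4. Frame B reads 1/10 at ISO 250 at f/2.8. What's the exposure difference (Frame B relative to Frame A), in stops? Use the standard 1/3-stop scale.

1 stop darker

Aperture: f/1.4 → f/1.6 → f/1.8 → f/2 → f/2.2 → f/2.5 → f/2.8 — 2 stops stopped down (darker).
Shutter speed: 1/100 → 1/80 → 1/60 → 1/50 → 1/40 → 1/30 → 1/25 → 1/20 → 1/15 → 1/13 → 1/10 — 3 1/3 stops slower (brighter).
ISO: 1250 → 1000 → 800 → 640 → 500 → 400 → 320 → 250 — 2 1/3 stops lower (darker).
Net: −2 +3 1/3 −2 1/3 = −1 stop.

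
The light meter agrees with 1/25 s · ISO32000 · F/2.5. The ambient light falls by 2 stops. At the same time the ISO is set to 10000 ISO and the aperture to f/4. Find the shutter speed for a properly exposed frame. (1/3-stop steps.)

Scene light: 2 stops darker.
ISO: 32000 → 25600 → 20000 → 16000 → 12800 → 10000 — 1 2/3 stops dropped (darker).
Aperture: f/2.5 → f/2.8 → f/3.2 → f/3.5 → f/4 — 1 1/3 stops stopped down (darker).
Net so far: 5 stops darker. Shutter speed: 1/25 → 1/20 → 1/15 → 1/13 → 1/10 → 1/8 → 1/6 → 1/5 → 1/4 → 0.3 → 0.4 → 0.5 → 0.6 → 0.8 → 1 → 1.3.

1.3 s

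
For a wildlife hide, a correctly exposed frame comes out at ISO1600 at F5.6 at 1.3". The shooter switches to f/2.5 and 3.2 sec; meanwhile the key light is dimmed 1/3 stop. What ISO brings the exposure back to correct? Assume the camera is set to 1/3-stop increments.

ISO 160

Scene light: 1/3 stop darker.
Aperture: f/5.6 → f/5 → f/4.5 → f/4 → f/3.5 → f/3.2 → f/2.8 → f/2.5 — 2 1/3 stops larger aperture (brighter).
Shutter speed: 1.3 → 1.6 → 2 → 2.5 → 3.2 — 1 1/3 stops longer (brighter).
Net so far: 3 1/3 stops brighter. ISO: 1600 → 1250 → 1000 → 800 → 640 → 500 → 400 → 320 → 250 → 200 → 160.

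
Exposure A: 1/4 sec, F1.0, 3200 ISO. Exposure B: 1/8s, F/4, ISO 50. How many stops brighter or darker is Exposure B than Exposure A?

Aperture: f/1.0 → f/1.4 → f/2 → f/2.8 → f/4 — 4 stops smaller aperture (darker).
Shutter speed: 1/4 → 1/8 — 1 stop faster (darker).
ISO: 3200 → 1600 → 800 → 400 → 200 → 100 → 50 — 6 stops dropped (darker).
Net: −4 −1 −6 = −11 stops.

11 stops darker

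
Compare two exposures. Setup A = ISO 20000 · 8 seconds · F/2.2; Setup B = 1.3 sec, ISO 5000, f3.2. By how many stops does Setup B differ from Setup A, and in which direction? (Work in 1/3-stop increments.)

Aperture: f/2.2 → f/2.5 → f/2.8 → f/3.2 — 1 stop stopped down (darker).
Shutter speed: 8 → 6 → 5 → 4 → 3.2 → 2.5 → 2 → 1.6 → 1.3 — 2 2/3 stops shorter (darker).
ISO: 20000 → 16000 → 12800 → 10000 → 8000 → 6400 → 5000 — 2 stops dropped (darker).
Net: −1 −2 2/3 −2 = −5 2/3 stops.

5 2/3 stops darker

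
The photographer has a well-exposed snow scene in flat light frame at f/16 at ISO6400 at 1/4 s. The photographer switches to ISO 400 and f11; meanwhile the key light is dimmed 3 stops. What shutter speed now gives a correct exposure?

Scene light: 3 stops darker.
ISO: 6400 → 3200 → 1600 → 800 → 400 — 4 stops lower (darker).
Aperture: f/16 → f/11 — 1 stop wider (brighter).
Net so far: 6 stops darker. Shutter speed: 1/4 → 1/2 → 1 → 2 → 4 → 8 → 15.

15 s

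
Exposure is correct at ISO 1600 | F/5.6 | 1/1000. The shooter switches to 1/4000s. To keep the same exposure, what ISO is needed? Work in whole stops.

ISO 6400

Shutter speed: 1/1000 → 1/2000 → 1/4000 — 2 stops faster (darker).
Need 2 stops brighter from the ISO: 1600 → 3200 → 6400.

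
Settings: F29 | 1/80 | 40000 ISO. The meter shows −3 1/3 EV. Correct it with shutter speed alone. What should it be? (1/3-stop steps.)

1/8s

Underexposed by 3 1/3 stops → need 3 1/3 stops brighter.
Shutter speed: 1/80 → 1/60 → 1/50 → 1/40 → 1/30 → 1/25 → 1/20 → 1/15 → 1/13 → 1/10 → 1/8.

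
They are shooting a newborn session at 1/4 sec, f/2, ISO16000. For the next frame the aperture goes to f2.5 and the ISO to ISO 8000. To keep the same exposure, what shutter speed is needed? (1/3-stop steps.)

Aperture: f/2 → f/2.2 → f/2.5 — 2/3 stop stopped down (darker).
ISO: 16000 → 12800 → 10000 → 8000 — 1 stop dropped (darker).
Net change so far: 1 2/3 stops darker. Offset with the shutter speed: 1/4 → 0.3 → 0.4 → 0.5 → 0.6 → 0.8.

0.8 s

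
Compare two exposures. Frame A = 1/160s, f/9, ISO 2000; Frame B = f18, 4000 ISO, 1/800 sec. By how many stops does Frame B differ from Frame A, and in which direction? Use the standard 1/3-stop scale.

3 1/3 stops darker

Aperture: f/9 → f/10 → f/11 → f/13 → f/14 → f/16 → f/18 — 2 stops narrower (darker).
Shutter speed: 1/160 → 1/200 → 1/250 → 1/320 → 1/400 → 1/500 → 1/640 → 1/800 — 2 1/3 stops shorter (darker).
ISO: 2000 → 2500 → 3200 → 4000 — 1 stop raised (brighter).
Net: −2 −2 1/3 +1 = −3 1/3 stops.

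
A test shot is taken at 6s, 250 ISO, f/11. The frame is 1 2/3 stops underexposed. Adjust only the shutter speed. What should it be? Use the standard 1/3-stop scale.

Underexposed by 1 2/3 stops → need 1 2/3 stops brighter.
Shutter speed: 6 → 8 → 10 → 13 → 15 → 20.

20 s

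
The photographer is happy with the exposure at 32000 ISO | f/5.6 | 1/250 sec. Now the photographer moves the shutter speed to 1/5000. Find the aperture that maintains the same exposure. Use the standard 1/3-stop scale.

f/1.2

Shutter speed: 1/250 → 1/320 → 1/400 → 1/500 → 1/640 → 1/800 → 1/1000 → 1/1250 → 1/1600 → 1/2000 → 1/2500 → 1/3200 → 1/4000 → 1/5000 — 4 1/3 stops faster (darker).
Need 4 1/3 stops brighter from the aperture: f/5.6 → f/5 → f/4.5 → f/4 → f/3.5 → f/3.2 → f/2.8 → f/2.5 → f/2.2 → f/2 → f/1.8 → f/1.6 → f/1.4 → f/1.2.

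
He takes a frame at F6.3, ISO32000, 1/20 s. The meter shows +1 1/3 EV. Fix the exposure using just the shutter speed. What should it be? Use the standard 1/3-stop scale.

1/50s

Overexposed by 1 1/3 stops → need 1 1/3 stops darker.
Shutter speed: 1/20 → 1/25 → 1/30 → 1/40 → 1/50.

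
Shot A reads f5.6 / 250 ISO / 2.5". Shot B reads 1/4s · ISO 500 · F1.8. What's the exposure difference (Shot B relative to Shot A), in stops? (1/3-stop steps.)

Aperture: f/5.6 → f/5 → f/4.5 → f/4 → f/3.5 → f/3.2 → f/2.8 → f/2.5 → f/2.2 → f/2 → f/1.8 — 3 1/3 stops larger aperture (brighter).
Shutter speed: 2.5 → 2 → 1.6 → 1.3 → 1 → 0.8 → 0.6 → 0.5 → 0.4 → 0.3 → 1/4 — 3 1/3 stops shorter (darker).
ISO: 250 → 320 → 400 → 500 — 1 stop higher (brighter).
Net: +3 1/3 −3 1/3 +1 = +1 stop.

1 stop brighter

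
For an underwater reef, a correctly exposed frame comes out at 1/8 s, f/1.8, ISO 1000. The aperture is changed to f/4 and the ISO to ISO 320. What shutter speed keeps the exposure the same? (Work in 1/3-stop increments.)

2 s

Aperture: f/1.8 → f/2 → f/2.2 → f/2.5 → f/2.8 → f/3.2 → f/3.5 → f/4 — 2 1/3 stops stopped down (darker).
ISO: 1000 → 800 → 640 → 500 → 400 → 320 — 1 2/3 stops dropped (darker).
Net change so far: 4 stops darker. Offset with the shutter speed: 1/8 → 1/6 → 1/5 → 1/4 → 0.3 → 0.4 → 0.5 → 0.6 → 0.8 → 1 → 1.3 → 1.6 → 2.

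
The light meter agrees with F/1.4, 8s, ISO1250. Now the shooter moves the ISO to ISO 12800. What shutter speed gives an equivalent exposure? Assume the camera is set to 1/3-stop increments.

ISO: 1250 → 1600 → 2000 → 2500 → 3200 → 4000 → 5000 → 6400 → 8000 → 10000 → 12800 — 3 1/3 stops raised (brighter).
Need 3 1/3 stops darker from the shutter speed: 8 → 6 → 5 → 4 → 3.2 → 2.5 → 2 → 1.6 → 1.3 → 1 → 0.8.

0.8 s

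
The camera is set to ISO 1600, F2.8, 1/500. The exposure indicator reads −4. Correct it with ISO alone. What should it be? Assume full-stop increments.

Underexposed by 4 stops → need 4 stops brighter.
ISO: 1600 → 3200 → 6400 → 12800 → 25600.

ISO 25600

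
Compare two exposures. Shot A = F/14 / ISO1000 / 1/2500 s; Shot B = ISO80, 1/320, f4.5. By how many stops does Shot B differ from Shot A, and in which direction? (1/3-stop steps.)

Aperture: f/14 → f/13 → f/11 → f/10 → f/9 → f/8 → f/7.1 → f/6.3 → f/5.6 → f/5 → f/4.5 — 3 1/3 stops opened up (brighter).
Shutter speed: 1/2500 → 1/2000 → 1/1600 → 1/1250 → 1/1000 → 1/800 → 1/640 → 1/500 → 1/400 → 1/320 — 3 stops slower (brighter).
ISO: 1000 → 800 → 640 → 500 → 400 → 320 → 250 → 200 → 160 → 125 → 100 → 80 — 3 2/3 stops dropped (darker).
Net: +3 1/3 +3 −3 2/3 = +2 2/3 stops.

2 2/3 stops brighter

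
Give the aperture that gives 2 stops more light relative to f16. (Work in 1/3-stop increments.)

f/8

Aperture: f/16 → f/14 → f/13 → f/11 → f/10 → f/9 → f/8 — 2 stops larger aperture (brighter).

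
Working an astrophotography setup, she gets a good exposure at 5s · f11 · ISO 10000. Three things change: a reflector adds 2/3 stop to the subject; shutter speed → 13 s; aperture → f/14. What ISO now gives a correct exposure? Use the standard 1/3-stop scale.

ISO 4000

Scene light: 2/3 stop brighter.
Shutter speed: 5 → 6 → 8 → 10 → 13 — 1 1/3 stops longer (brighter).
Aperture: f/11 → f/13 → f/14 — 2/3 stop narrower (darker).
Net so far: 1 1/3 stops brighter. ISO: 10000 → 8000 → 6400 → 5000 → 4000.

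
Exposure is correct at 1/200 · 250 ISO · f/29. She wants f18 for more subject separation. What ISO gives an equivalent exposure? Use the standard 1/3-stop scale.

Aperture: f/29 → f/25 → f/22 → f/20 → f/18 — 1 1/3 stops wider (brighter).
Need 1 1/3 stops darker from the ISO: 250 → 200 → 160 → 125 → 100.

ISO 100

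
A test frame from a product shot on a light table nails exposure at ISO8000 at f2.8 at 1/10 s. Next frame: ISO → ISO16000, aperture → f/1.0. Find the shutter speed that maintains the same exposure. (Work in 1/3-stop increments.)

1/160s

ISO: 8000 → 10000 → 12800 → 16000 — 1 stop raised (brighter).
Aperture: f/2.8 → f/2.5 → f/2.2 → f/2 → f/1.8 → f/1.6 → f/1.4 → f/1.2 → f/1.1 → f/1.0 — 3 stops larger aperture (brighter).
Net change so far: 4 stops brighter. Offset with the shutter speed: 1/10 → 1/13 → 1/15 → 1/20 → 1/25 → 1/30 → 1/40 → 1/50 → 1/60 → 1/80 → 1/100 → 1/125 → 1/160.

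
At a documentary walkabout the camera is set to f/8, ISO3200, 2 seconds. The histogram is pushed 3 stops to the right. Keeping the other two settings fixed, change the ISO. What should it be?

ISO 400

Overexposed by 3 stops → need 3 stops darker.
ISO: 3200 → 1600 → 800 → 400.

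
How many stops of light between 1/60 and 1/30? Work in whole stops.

1 stop

1/60 → 1/30 — count the steps: 1 stop.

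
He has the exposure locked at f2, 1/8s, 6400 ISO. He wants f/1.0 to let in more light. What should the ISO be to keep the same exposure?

ISO 1600

Aperture: f/2 → f/1.4 → f/1.0 — 2 stops opened up (brighter).
Need 2 stops darker from the ISO: 6400 → 3200 → 1600.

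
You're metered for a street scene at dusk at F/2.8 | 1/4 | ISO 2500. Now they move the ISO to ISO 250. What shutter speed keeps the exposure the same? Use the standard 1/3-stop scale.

2.5 s

ISO: 2500 → 2000 → 1600 → 1250 → 1000 → 800 → 640 → 500 → 400 → 320 → 250 — 3 1/3 stops dropped (darker).
Need 3 1/3 stops brighter from the shutter speed: 1/4 → 0.3 → 0.4 → 0.5 → 0.6 → 0.8 → 1 → 1.3 → 1.6 → 2 → 2.5.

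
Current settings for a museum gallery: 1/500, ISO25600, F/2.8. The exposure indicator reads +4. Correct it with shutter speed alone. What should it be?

1/8000s

Overexposed by 4 stops → need 4 stops darker.
Shutter speed: 1/500 → 1/1000 → 1/2000 → 1/4000 → 1/8000.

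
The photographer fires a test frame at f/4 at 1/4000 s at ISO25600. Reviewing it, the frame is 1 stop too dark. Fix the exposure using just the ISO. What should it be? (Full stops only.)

ISO 51200

Underexposed by 1 stop → need 1 stop brighter.
ISO: 25600 → 51200.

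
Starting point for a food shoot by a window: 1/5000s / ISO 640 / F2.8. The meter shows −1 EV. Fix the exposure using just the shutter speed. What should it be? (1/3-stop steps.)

1/2500s

Underexposed by 1 stop → need 1 stop brighter.
Shutter speed: 1/5000 → 1/4000 → 1/3200 → 1/2500.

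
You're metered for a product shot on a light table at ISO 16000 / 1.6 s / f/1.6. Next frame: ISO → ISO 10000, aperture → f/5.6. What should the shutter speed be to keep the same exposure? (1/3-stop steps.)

ISO: 16000 → 12800 → 10000 — 2/3 stop dropped (darker).
Aperture: f/1.6 → f/1.8 → f/2 → f/2.2 → f/2.5 → f/2.8 → f/3.2 → f/3.5 → f/4 → f/4.5 → f/5 → f/5.6 — 3 2/3 stops narrower (darker).
Net change so far: 4 1/3 stops darker. Offset with the shutter speed: 1.6 → 2 → 2.5 → 3.2 → 4 → 5 → 6 → 8 → 10 → 13 → 15 → 20 → 25 → 30.

30 s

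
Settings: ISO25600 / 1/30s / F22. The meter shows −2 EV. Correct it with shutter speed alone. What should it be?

Underexposed by 2 stops → need 2 stops brighter.
Shutter speed: 1/30 → 1/15 → 1/8.

1/8s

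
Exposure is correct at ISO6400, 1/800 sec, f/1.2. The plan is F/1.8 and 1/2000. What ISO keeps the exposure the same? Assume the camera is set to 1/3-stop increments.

Aperture: f/1.2 → f/1.4 → f/1.6 → f/1.8 — 1 stop stopped down (darker).
Shutter speed: 1/800 → 1/1000 → 1/1250 → 1/1600 → 1/2000 — 1 1/3 stops faster (darker).
Net change so far: 2 1/3 stops darker. Offset with the ISO: 6400 → 8000 → 10000 → 12800 → 16000 → 20000 → 25600 → 32000.

ISO 32000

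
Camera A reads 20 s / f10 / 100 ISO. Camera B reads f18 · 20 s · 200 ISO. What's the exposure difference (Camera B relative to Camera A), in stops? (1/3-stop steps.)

Aperture: f/10 → f/11 → f/13 → f/14 → f/16 → f/18 — 1 2/3 stops narrower (darker).
Shutter speed: unchanged.
ISO: 100 → 125 → 160 → 200 — 1 stop raised (brighter).
Net: −1 2/3 +1 = −2/3 stops.

2/3 stop darker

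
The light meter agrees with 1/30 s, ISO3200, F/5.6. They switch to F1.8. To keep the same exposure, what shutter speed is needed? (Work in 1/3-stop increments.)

Aperture: f/5.6 → f/5 → f/4.5 → f/4 → f/3.5 → f/3.2 → f/2.8 → f/2.5 → f/2.2 → f/2 → f/1.8 — 3 1/3 stops wider (brighter).
Need 3 1/3 stops darker from the shutter speed: 1/30 → 1/40 → 1/50 → 1/60 → 1/80 → 1/100 → 1/125 → 1/160 → 1/200 → 1/250 → 1/320.

1/320s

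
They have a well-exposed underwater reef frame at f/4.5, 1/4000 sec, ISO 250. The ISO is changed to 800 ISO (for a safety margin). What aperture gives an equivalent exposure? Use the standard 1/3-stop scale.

f/8

ISO: 250 → 320 → 400 → 500 → 640 → 800 — 1 2/3 stops higher (brighter).
Need 1 2/3 stops darker from the aperture: f/4.5 → f/5 → f/5.6 → f/6.3 → f/7.1 → f/8.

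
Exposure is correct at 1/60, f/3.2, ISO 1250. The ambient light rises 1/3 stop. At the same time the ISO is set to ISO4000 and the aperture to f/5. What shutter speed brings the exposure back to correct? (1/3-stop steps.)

1/100s

Scene light: 1/3 stop brighter.
ISO: 1250 → 1600 → 2000 → 2500 → 3200 → 4000 — 1 2/3 stops higher (brighter).
Aperture: f/3.2 → f/3.5 → f/4 → f/4.5 → f/5 — 1 1/3 stops narrower (darker).
Net so far: 2/3 stop brighter. Shutter speed: 1/60 → 1/80 → 1/100.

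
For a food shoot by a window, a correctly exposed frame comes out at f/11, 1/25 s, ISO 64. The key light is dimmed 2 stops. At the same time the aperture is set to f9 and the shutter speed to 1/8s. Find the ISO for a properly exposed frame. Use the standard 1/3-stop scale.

ISO 50

Scene light: 2 stops darker.
Aperture: f/11 → f/10 → f/9 — 2/3 stop larger aperture (brighter).
Shutter speed: 1/25 → 1/20 → 1/15 → 1/13 → 1/10 → 1/8 — 1 2/3 stops slower (brighter).
Net so far: 1/3 stop brighter. ISO: 64 → 50.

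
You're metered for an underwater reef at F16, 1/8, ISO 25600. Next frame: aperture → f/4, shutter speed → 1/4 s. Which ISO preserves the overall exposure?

ISO 800

Aperture: f/16 → f/11 → f/8 → f/5.6 → f/4 — 4 stops larger aperture (brighter).
Shutter speed: 1/8 → 1/4 — 1 stop slower (brighter).
Net change so far: 5 stops brighter. Offset with the ISO: 25600 → 12800 → 6400 → 3200 → 1600 → 800.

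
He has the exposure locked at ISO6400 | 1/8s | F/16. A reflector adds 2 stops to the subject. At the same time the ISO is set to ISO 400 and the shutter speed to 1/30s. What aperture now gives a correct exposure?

f/4

Scene light: 2 stops brighter.
ISO: 6400 → 3200 → 1600 → 800 → 400 — 4 stops lower (darker).
Shutter speed: 1/8 → 1/15 → 1/30 — 2 stops shorter (darker).
Net so far: 4 stops darker. Aperture: f/16 → f/11 → f/8 → f/5.6 → f/4.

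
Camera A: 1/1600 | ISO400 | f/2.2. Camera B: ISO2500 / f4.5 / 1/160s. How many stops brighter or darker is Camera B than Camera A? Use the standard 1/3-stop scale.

Aperture: f/2.2 → f/2.5 → f/2.8 → f/3.2 → f/3.5 → f/4 → f/4.5 — 2 stops narrower (darker).
Shutter speed: 1/1600 → 1/1250 → 1/1000 → 1/800 → 1/640 → 1/500 → 1/400 → 1/320 → 1/250 → 1/200 → 1/160 — 3 1/3 stops slower (brighter).
ISO: 400 → 500 → 640 → 800 → 1000 → 1250 → 1600 → 2000 → 2500 — 2 2/3 stops raised (brighter).
Net: −2 +3 1/3 +2 2/3 = +4 stops.

4 stops brighter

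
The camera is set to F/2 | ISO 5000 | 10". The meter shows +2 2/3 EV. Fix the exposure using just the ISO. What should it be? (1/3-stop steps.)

Overexposed by 2 2/3 stops → need 2 2/3 stops darker.
ISO: 5000 → 4000 → 3200 → 2500 → 2000 → 1600 → 1250 → 1000 → 800.

ISO 800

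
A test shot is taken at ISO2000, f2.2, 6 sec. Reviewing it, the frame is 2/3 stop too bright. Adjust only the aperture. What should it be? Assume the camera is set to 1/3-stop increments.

Overexposed by 2/3 stop → need 2/3 stop darker.
Aperture: f/2.2 → f/2.5 → f/2.8.

f/2.8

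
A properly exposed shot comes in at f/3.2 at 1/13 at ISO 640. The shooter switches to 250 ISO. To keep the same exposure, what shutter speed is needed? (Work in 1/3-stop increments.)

1/5s

ISO: 640 → 500 → 400 → 320 → 250 — 1 1/3 stops dropped (darker).
Need 1 1/3 stops brighter from the shutter speed: 1/13 → 1/10 → 1/8 → 1/6 → 1/5.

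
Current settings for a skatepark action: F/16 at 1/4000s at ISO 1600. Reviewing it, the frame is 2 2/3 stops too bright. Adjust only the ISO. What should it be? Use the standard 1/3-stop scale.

ISO 250

Overexposed by 2 2/3 stops → need 2 2/3 stops darker.
ISO: 1600 → 1250 → 1000 → 800 → 640 → 500 → 400 → 320 → 250.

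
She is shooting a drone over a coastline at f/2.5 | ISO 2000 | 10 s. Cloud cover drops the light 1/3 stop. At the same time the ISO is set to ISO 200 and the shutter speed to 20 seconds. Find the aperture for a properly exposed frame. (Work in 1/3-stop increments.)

Scene light: 1/3 stop darker.
ISO: 2000 → 1600 → 1250 → 1000 → 800 → 640 → 500 → 400 → 320 → 250 → 200 — 3 1/3 stops lower (darker).
Shutter speed: 10 → 13 → 15 → 20 — 1 stop longer (brighter).
Net so far: 2 2/3 stops darker. Aperture: f/2.5 → f/2.2 → f/2 → f/1.8 → f/1.6 → f/1.4 → f/1.2 → f/1.1 → f/1.0.

f/1.0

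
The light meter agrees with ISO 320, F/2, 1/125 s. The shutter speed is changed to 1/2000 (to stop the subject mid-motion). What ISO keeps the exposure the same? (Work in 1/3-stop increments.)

ISO 5000

Shutter speed: 1/125 → 1/160 → 1/200 → 1/250 → 1/320 → 1/400 → 1/500 → 1/640 → 1/800 → 1/1000 → 1/1250 → 1/1600 → 1/2000 — 4 stops faster (darker).
Need 4 stops brighter from the ISO: 320 → 400 → 500 → 640 → 800 → 1000 → 1250 → 1600 → 2000 → 2500 → 3200 → 4000 → 5000.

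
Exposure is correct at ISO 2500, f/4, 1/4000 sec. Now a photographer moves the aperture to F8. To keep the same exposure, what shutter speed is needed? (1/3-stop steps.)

1/1000s

Aperture: f/4 → f/4.5 → f/5 → f/5.6 → f/6.3 → f/7.1 → f/8 — 2 stops stopped down (darker).
Need 2 stops brighter from the shutter speed: 1/4000 → 1/3200 → 1/2500 → 1/2000 → 1/1600 → 1/1250 → 1/1000.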